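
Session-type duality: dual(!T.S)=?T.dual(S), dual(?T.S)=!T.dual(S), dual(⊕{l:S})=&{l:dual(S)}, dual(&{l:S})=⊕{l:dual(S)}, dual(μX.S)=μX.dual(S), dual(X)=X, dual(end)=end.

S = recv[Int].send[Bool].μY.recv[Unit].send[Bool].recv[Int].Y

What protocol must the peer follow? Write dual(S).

send[Int].recv[Bool].μY.send[Unit].recv[Bool].send[Int].Y

recv[Int] = send[Int]
  send[Bool] = recv[Bool]
    μY = μY  (binder kept)
      recv[Unit] = send[Unit]
        send[Bool] = recv[Bool]
          recv[Int] = send[Int]
            Y self-dual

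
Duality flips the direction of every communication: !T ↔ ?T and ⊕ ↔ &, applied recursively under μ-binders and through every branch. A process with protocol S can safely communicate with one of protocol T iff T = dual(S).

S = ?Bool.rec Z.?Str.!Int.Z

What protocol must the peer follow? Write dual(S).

!Bool.rec Z.!Str.?Int.Z

?Bool ↦ !Bool
  rec Z ↦ rec Z  (binder kept)
    ?Str ↦ !Str
      !Int ↦ ?Int
        Z ↦ Z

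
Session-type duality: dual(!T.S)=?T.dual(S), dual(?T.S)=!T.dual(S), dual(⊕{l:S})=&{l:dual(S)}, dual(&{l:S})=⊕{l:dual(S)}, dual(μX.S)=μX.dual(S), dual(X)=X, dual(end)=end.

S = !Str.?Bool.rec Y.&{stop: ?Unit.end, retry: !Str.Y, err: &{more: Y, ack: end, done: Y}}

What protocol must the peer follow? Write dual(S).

?Str.!Bool.rec Y.+{stop: !Unit.end, retry: ?Str.Y, err: +{more: Y, ack: end, done: Y}}

!Str → ?Str
  ?Bool → !Bool
    rec Y → rec Y  (μ self-dual)
      &{stop,retry,err} → +{stop,retry,err}  (&→⊕)
        • stop:
          ?Unit → !Unit
            end ↦ end
        • retry:
          !Str → ?Str
            Y ↦ Y
        • err:
          &{more,ack,done} → +{more,ack,done}  (&→⊕)
            • more:
              Y ↦ Y
            • ack:
              end ↦ end
            • done:
              Y ↦ Y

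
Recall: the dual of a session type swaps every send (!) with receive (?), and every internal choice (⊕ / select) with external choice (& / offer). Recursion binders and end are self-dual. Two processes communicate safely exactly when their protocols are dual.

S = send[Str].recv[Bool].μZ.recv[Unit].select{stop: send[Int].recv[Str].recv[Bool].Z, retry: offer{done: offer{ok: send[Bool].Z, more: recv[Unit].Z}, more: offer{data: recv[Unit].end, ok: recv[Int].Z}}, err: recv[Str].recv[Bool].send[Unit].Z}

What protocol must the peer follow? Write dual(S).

recv[Str].send[Bool].μZ.send[Unit].offer{stop: recv[Int].send[Str].send[Bool].Z, retry: select{done: select{ok: recv[Bool].Z, more: send[Unit].Z}, more: select{data: send[Unit].end, ok: send[Int].Z}}, err: send[Str].send[Bool].recv[Unit].Z}

send[Str] = recv[Str]
  recv[Bool] = send[Bool]
    μZ = μZ  (μ self-dual)
      recv[Unit] = send[Unit]
        select{stop,retry,err} = offer{stop,retry,err}  (⊕→&)
          [stop]
            send[Int] = recv[Int]
              recv[Str] = send[Str]
                recv[Bool] = send[Bool]
                  Z ↦ Z
          [retry]
            offer{done,more} = select{done,more}  (offer→select)
              [done]
                offer{ok,more} = select{ok,more}  (offer→select)
                  [ok]
                    send[Bool] = recv[Bool]
                      Z ↦ Z
                  [more]
                    recv[Unit] = send[Unit]
                      Z ↦ Z
              [more]
                offer{data,ok} = select{data,ok}  (offer→select)
                  [data]
                    recv[Unit] = send[Unit]
                      end ↦ end
                  [ok]
                    recv[Int] = send[Int]
                      Z ↦ Z
          [err]
            recv[Str] = send[Str]
              recv[Bool] = send[Bool]
                send[Unit] = recv[Unit]
                  Z ↦ Z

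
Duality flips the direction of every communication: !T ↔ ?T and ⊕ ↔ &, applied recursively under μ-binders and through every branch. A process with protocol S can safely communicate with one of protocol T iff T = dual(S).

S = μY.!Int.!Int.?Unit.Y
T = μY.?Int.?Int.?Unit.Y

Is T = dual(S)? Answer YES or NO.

μY vs μY  ok (rec unchanged)
  !Int vs ?Int  ok
    !Int vs ?Int  ok
      ?Unit vs ?Unit  ✗ same direction on both sides — not dual

NO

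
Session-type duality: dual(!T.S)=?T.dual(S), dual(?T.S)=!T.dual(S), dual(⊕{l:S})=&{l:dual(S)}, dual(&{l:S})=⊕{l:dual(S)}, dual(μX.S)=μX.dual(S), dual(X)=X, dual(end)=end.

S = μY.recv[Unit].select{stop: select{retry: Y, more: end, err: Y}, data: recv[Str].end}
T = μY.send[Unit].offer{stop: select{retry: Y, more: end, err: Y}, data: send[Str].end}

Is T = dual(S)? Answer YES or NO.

μY | μY  match (binder kept)
  recv[Unit] | send[Unit]  match
    select{stop,data} | offer{stop,data}  match same labels
      [stop]
        select{retry,more,err} | select{retry,more,err}  ✗ choice polarity not flipped — not dual

NO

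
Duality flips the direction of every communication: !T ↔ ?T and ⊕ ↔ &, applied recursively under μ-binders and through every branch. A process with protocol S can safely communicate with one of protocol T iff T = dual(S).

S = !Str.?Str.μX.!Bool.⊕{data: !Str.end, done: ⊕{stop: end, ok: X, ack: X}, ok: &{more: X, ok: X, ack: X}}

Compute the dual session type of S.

?Str.!Str.μX.?Bool.&{data: ?Str.end, done: &{stop: end, ok: X, ack: X}, ok: ⊕{more: X, ok: X, ack: X}}

!Str = ?Str
  ?Str = !Str
    μX = μX  (rec unchanged)
      !Bool = ?Bool
        ⊕{data,done,ok} = &{data,done,ok}  (internal→external)
          [data]
            !Str = ?Str
              end self-dual
          [done]
            ⊕{stop,ok,ack} = &{stop,ok,ack}  (internal→external)
              [stop]
                end self-dual
              [ok]
                X self-dual
              [ack]
                X self-dual
          [ok]
            &{more,ok,ack} = ⊕{more,ok,ack}  (external→internal)
              [more]
                X self-dual
              [ok]
                X self-dual
              [ack]
                X self-dual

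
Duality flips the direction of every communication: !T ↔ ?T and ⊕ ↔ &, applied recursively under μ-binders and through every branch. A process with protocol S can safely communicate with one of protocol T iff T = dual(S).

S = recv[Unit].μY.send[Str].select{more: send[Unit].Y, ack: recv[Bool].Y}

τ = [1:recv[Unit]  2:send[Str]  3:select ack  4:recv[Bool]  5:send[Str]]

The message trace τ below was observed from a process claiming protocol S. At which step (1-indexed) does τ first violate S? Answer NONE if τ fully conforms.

NONE

step 1: recv[Unit]  ✓  now at μY.…
step 2: send[Str]  ✓  now at select{more: send[Unit].μY.…, ack: recv[Bool].μY.…}
step 3: select ack  ✓  now at recv[Bool].μY.…
step 4: recv[Bool]  ✓  now at μY.…
step 5: send[Str]  ✓  now at select{more: send[Unit].μY.…, ack: recv[Bool].μY.…}
τ conforms to S (length 5)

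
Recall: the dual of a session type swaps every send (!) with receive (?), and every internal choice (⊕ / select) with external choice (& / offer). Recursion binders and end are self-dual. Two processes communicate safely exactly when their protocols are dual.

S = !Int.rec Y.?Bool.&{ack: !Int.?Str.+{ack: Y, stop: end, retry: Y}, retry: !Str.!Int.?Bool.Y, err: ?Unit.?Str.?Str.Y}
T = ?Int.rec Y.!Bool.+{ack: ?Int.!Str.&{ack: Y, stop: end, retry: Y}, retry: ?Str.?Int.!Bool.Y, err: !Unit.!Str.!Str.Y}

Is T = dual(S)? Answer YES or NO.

YES

!Int ‖ ?Int  ✓
  rec Y ‖ rec Y  ✓ (rec unchanged)
    ?Bool ‖ !Bool  ✓
      &{ack,retry,err} ‖ +{ack,retry,err}  ✓ labels match
        case ack:
          !Int ‖ ?Int  ✓
            ?Str ‖ !Str  ✓
              +{ack,stop,retry} ‖ &{ack,stop,retry}  ✓ labels match
                case ack:
                  Y ‖ Y  ✓
                case stop:
                  end ‖ end  ✓
                case retry:
                  Y ‖ Y  ✓
        case retry:
          !Str ‖ ?Str  ✓
            !Int ‖ ?Int  ✓
              ?Bool ‖ !Bool  ✓
                Y ‖ Y  ✓
        case err:
          ?Unit ‖ !Unit  ✓
            ?Str ‖ !Str  ✓
              ?Str ‖ !Str  ✓
                Y ‖ Y  ✓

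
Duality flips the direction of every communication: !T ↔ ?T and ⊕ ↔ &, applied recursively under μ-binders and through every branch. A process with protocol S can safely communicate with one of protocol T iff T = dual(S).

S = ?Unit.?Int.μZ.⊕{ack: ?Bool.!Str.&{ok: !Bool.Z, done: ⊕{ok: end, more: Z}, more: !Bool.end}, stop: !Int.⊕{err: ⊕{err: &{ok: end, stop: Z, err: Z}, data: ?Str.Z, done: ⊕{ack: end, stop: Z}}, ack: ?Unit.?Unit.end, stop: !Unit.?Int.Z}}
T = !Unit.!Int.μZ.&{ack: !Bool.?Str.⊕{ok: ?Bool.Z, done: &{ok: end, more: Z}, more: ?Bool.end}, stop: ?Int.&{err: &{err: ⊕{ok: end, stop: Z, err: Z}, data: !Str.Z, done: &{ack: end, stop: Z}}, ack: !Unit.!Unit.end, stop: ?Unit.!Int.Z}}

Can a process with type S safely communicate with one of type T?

YES

?Unit vs !Unit  ok
  ?Int vs !Int  ok
    μZ vs μZ  ok (rec unchanged)
      ⊕{ack,stop} vs &{ack,stop}  ok same labels
        [ack]
          ?Bool vs !Bool  ok
            !Str vs ?Str  ok
              &{ok,done,more} vs ⊕{ok,done,more}  ok same labels
                [ok]
                  !Bool vs ?Bool  ok
                    Z vs Z  ok
                [done]
                  ⊕{ok,more} vs &{ok,more}  ok same labels
                    [ok]
                      end vs end  ok
                    [more]
                      Z vs Z  ok
                [more]
                  !Bool vs ?Bool  ok
                    end vs end  ok
        [stop]
          !Int vs ?Int  ok
            ⊕{err,ack,stop} vs &{err,ack,stop}  ok same labels
              [err]
                ⊕{err,data,done} vs &{err,data,done}  ok same labels
                  [err]
                    &{ok,stop,err} vs ⊕{ok,stop,err}  ok same labels
                      [ok]
                        end vs end  ok
                      [stop]
                        Z vs Z  ok
                      [err]
                        Z vs Z  ok
                  [data]
                    ?Str vs !Str  ok
                      Z vs Z  ok
                  [done]
                    ⊕{ack,stop} vs &{ack,stop}  ok same labels
                      [ack]
                        end vs end  ok
                      [stop]
                        Z vs Z  ok
              [ack]
                ?Unit vs !Unit  ok
                  ?Unit vs !Unit  ok
                    end vs end  ok
              [stop]
                !Unit vs ?Unit  ok
                  ?Int vs !Int  ok
                    Z vs Z  ok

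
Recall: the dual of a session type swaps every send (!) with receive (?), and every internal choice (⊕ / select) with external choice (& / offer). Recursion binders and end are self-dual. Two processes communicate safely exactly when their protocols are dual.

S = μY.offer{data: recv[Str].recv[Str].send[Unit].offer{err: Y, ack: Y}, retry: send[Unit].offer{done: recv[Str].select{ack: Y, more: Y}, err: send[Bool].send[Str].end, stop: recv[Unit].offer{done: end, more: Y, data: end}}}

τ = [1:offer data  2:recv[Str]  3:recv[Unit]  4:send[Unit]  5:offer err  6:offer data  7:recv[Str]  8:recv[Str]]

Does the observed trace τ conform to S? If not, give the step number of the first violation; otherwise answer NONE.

step 1: offer data  match  now at recv[Str].recv[Str].send[Unit].offer{err: μY.…, ack: μY.…}
step 2: recv[Str]  match  now at recv[Str].send[Unit].offer{err: μY.…, ack: μY.…}
step 3: got recv[Unit], protocol expects recv[Str]  ✗

3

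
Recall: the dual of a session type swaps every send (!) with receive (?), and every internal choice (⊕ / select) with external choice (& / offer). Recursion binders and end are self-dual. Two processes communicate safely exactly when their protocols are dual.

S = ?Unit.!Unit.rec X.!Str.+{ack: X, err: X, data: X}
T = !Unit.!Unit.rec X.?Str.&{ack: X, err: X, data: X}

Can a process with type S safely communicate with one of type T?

?Unit ‖ !Unit  ok
  !Unit ‖ !Unit  ✗ same direction on both sides — not dual

NO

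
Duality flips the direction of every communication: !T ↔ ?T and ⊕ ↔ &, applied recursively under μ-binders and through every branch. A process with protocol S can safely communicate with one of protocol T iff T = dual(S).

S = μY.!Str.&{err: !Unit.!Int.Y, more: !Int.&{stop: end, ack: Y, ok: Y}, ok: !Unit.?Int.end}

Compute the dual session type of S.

μY.?Str.⊕{err: ?Unit.?Int.Y, more: ?Int.⊕{stop: end, ack: Y, ok: Y}, ok: ?Unit.!Int.end}

μY → μY  (binder kept)
  !Str → ?Str
    &{err,more,ok} → ⊕{err,more,ok}  (offer→select)
      • err:
        !Unit → ?Unit
          !Int → ?Int
            Y ↦ Y
      • more:
        !Int → ?Int
          &{stop,ack,ok} → ⊕{stop,ack,ok}  (offer→select)
            • stop:
              end ↦ end
            • ack:
              Y ↦ Y
            • ok:
              Y ↦ Y
      • ok:
        !Unit → ?Unit
          ?Int → !Int
            end ↦ end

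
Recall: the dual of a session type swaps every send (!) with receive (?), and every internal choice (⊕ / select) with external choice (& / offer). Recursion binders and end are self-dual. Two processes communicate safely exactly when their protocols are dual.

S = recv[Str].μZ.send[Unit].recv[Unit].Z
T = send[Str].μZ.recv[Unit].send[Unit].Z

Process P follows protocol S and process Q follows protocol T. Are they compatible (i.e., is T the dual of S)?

YES

recv[Str] vs send[Str]  ✓
  μZ vs μZ  ✓ (binder kept)
    send[Unit] vs recv[Unit]  ✓
      recv[Unit] vs send[Unit]  ✓
        Z vs Z  ✓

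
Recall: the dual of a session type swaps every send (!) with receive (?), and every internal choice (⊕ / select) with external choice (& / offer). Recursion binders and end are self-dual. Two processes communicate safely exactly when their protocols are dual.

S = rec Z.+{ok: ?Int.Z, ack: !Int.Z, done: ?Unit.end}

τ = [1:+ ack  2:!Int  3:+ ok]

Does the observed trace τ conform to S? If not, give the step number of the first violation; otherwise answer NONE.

@1 + ack  ✓  cont: !Int.rec Z.…
@2 !Int  ✓  cont: rec Z.…
@3 + ok  ✓  cont: ?Int.rec Z.…
all 3 steps conform

NONE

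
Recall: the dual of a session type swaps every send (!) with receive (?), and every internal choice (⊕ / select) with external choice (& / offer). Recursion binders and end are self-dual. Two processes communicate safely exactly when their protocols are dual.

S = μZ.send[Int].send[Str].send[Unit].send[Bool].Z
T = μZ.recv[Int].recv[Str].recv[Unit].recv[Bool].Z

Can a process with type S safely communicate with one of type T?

μZ | μZ  ✓ (rec unchanged)
  send[Int] | recv[Int]  ✓
    send[Str] | recv[Str]  ✓
      send[Unit] | recv[Unit]  ✓
        send[Bool] | recv[Bool]  ✓
          Z | Z  ✓

YES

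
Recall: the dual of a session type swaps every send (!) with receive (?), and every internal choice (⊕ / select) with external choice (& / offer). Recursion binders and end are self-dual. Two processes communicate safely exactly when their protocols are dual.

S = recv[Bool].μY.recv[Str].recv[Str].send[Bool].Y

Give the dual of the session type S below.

recv[Bool] ↦ send[Bool]
  μY ↦ μY  (binder kept)
    recv[Str] ↦ send[Str]
      recv[Str] ↦ send[Str]
        send[Bool] ↦ recv[Bool]
          dual(Y) = Y

send[Bool].μY.send[Str].send[Str].recv[Bool].Y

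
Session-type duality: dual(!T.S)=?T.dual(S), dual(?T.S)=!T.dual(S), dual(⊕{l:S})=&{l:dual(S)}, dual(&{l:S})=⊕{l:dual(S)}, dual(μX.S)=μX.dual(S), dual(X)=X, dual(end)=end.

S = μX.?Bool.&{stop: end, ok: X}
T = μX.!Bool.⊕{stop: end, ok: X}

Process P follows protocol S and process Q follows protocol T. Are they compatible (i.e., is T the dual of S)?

μX | μX  ok (rec unchanged)
  ?Bool | !Bool  ok
    &{stop,ok} | ⊕{stop,ok}  ok label sets agree
      [stop]
        end | end  ok
      [ok]
        X | X  ok

YES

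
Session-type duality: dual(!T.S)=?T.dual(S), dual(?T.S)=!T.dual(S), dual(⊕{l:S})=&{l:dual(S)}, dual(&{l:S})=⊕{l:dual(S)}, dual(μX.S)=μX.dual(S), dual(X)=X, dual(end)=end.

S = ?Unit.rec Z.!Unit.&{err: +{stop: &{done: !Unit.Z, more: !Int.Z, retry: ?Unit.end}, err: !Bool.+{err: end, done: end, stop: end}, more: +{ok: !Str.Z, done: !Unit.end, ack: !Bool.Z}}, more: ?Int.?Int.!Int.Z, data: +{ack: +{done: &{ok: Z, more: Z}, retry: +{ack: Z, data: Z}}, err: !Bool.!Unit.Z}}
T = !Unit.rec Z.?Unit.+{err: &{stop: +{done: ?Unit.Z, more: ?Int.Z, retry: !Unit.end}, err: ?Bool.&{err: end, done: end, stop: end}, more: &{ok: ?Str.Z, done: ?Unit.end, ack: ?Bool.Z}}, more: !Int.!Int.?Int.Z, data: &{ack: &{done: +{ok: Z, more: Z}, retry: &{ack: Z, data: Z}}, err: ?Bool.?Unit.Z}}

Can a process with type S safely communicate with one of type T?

YES

?Unit ‖ !Unit  ok
  rec Z ‖ rec Z  ok (rec unchanged)
    !Unit ‖ ?Unit  ok
      &{err,more,data} ‖ +{err,more,data}  ok labels match
        [err]
          +{stop,err,more} ‖ &{stop,err,more}  ok labels match
            [stop]
              &{done,more,retry} ‖ +{done,more,retry}  ok labels match
                [done]
                  !Unit ‖ ?Unit  ok
                    Z ‖ Z  ok
                [more]
                  !Int ‖ ?Int  ok
                    Z ‖ Z  ok
                [retry]
                  ?Unit ‖ !Unit  ok
                    end ‖ end  ok
            [err]
              !Bool ‖ ?Bool  ok
                +{err,done,stop} ‖ &{err,done,stop}  ok labels match
                  [err]
                    end ‖ end  ok
                  [done]
                    end ‖ end  ok
                  [stop]
                    end ‖ end  ok
            [more]
              +{ok,done,ack} ‖ &{ok,done,ack}  ok labels match
                [ok]
                  !Str ‖ ?Str  ok
                    Z ‖ Z  ok
                [done]
                  !Unit ‖ ?Unit  ok
                    end ‖ end  ok
                [ack]
                  !Bool ‖ ?Bool  ok
                    Z ‖ Z  ok
        [more]
          ?Int ‖ !Int  ok
            ?Int ‖ !Int  ok
              !Int ‖ ?Int  ok
                Z ‖ Z  ok
        [data]
          +{ack,err} ‖ &{ack,err}  ok labels match
            [ack]
              +{done,retry} ‖ &{done,retry}  ok labels match
                [done]
                  &{ok,more} ‖ +{ok,more}  ok labels match
                    [ok]
                      Z ‖ Z  ok
                    [more]
                      Z ‖ Z  ok
                [retry]
                  +{ack,data} ‖ &{ack,data}  ok labels match
                    [ack]
                      Z ‖ Z  ok
                    [data]
                      Z ‖ Z  ok
            [err]
              !Bool ‖ ?Bool  ok
                !Unit ‖ ?Unit  ok
                  Z ‖ Z  ok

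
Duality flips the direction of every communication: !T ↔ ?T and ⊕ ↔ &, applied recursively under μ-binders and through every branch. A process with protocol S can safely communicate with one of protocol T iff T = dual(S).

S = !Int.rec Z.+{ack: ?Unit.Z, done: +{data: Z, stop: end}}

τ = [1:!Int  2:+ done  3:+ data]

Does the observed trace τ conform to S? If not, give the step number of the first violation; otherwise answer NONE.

NONE

[1] !Int  ✓  residual = rec Z.…
[2] + done  ✓  residual = +{data: rec Z.…, stop: end}
[3] + data  ✓  residual = rec Z.…
trace exhausted — no violation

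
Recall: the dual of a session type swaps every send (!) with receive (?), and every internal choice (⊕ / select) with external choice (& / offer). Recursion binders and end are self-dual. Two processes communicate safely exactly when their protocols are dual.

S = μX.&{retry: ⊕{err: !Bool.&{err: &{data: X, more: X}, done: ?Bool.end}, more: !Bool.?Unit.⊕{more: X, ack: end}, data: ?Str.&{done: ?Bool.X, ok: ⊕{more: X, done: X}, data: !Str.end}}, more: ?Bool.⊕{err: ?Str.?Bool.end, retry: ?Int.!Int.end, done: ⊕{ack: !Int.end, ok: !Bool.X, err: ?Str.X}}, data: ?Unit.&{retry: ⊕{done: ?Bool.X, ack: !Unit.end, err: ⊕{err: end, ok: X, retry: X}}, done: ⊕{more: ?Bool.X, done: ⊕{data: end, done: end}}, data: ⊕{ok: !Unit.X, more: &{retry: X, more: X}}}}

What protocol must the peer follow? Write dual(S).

μX.⊕{retry: &{err: ?Bool.⊕{err: ⊕{data: X, more: X}, done: !Bool.end}, more: ?Bool.!Unit.&{more: X, ack: end}, data: !Str.⊕{done: !Bool.X, ok: &{more: X, done: X}, data: ?Str.end}}, more: !Bool.&{err: !Str.!Bool.end, retry: !Int.?Int.end, done: &{ack: ?Int.end, ok: ?Bool.X, err: !Str.X}}, data: !Unit.⊕{retry: &{done: !Bool.X, ack: ?Unit.end, err: &{err: end, ok: X, retry: X}}, done: &{more: !Bool.X, done: &{data: end, done: end}}, data: &{ok: ?Unit.X, more: ⊕{retry: X, more: X}}}}

μX → μX  (μ self-dual)
  &{retry,more,data} → ⊕{retry,more,data}  (external→internal)
    case retry:
      ⊕{err,more,data} → &{err,more,data}  (select→offer)
        case err:
          !Bool → ?Bool
            &{err,done} → ⊕{err,done}  (external→internal)
              case err:
                &{data,more} → ⊕{data,more}  (external→internal)
                  case data:
                    X self-dual
                  case more:
                    X self-dual
              case done:
                ?Bool → !Bool
                  end self-dual
        case more:
          !Bool → ?Bool
            ?Unit → !Unit
              ⊕{more,ack} → &{more,ack}  (select→offer)
                case more:
                  X self-dual
                case ack:
                  end self-dual
        case data:
          ?Str → !Str
            &{done,ok,data} → ⊕{done,ok,data}  (external→internal)
              case done:
                ?Bool → !Bool
                  X self-dual
              case ok:
                ⊕{more,done} → &{more,done}  (select→offer)
                  case more:
                    X self-dual
                  case done:
                    X self-dual
              case data:
                !Str → ?Str
                  end self-dual
    case more:
      ?Bool → !Bool
        ⊕{err,retry,done} → &{err,retry,done}  (select→offer)
          case err:
            ?Str → !Str
              ?Bool → !Bool
                end self-dual
          case retry:
            ?Int → !Int
              !Int → ?Int
                end self-dual
          case done:
            ⊕{ack,ok,err} → &{ack,ok,err}  (select→offer)
              case ack:
                !Int → ?Int
                  end self-dual
              case ok:
                !Bool → ?Bool
                  X self-dual
              case err:
                ?Str → !Str
                  X self-dual
    case data:
      ?Unit → !Unit
        &{retry,done,data} → ⊕{retry,done,data}  (external→internal)
          case retry:
            ⊕{done,ack,err} → &{done,ack,err}  (select→offer)
              case done:
                ?Bool → !Bool
                  X self-dual
              case ack:
                !Unit → ?Unit
                  end self-dual
              case err:
                ⊕{err,ok,retry} → &{err,ok,retry}  (select→offer)
                  case err:
                    end self-dual
                  case ok:
                    X self-dual
                  case retry:
                    X self-dual
          case done:
            ⊕{more,done} → &{more,done}  (select→offer)
              case more:
                ?Bool → !Bool
                  X self-dual
              case done:
                ⊕{data,done} → &{data,done}  (select→offer)
                  case data:
                    end self-dual
                  case done:
                    end self-dual
          case data:
            ⊕{ok,more} → &{ok,more}  (select→offer)
              case ok:
                !Unit → ?Unit
                  X self-dual
              case more:
                &{retry,more} → ⊕{retry,more}  (external→internal)
                  case retry:
                    X self-dual
                  case more:
                    X self-dual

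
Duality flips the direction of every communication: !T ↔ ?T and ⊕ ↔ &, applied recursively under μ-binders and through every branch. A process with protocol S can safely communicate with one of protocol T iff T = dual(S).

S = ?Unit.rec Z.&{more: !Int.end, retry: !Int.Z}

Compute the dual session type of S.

!Unit.rec Z.+{more: ?Int.end, retry: ?Int.Z}

?Unit = !Unit
  rec Z = rec Z  (binder kept)
    &{more,retry} = +{more,retry}  (offer→select)
      • more:
        !Int = ?Int
          end self-dual
      • retry:
        !Int = ?Int
          Z self-dual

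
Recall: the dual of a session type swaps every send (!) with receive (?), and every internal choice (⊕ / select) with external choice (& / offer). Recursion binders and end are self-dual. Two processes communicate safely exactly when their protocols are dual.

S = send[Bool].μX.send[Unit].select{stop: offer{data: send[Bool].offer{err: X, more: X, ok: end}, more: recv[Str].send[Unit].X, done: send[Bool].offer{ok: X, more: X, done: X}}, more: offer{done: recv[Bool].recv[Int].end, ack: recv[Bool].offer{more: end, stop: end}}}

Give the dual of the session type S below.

recv[Bool].μX.recv[Unit].offer{stop: select{data: recv[Bool].select{err: X, more: X, ok: end}, more: send[Str].recv[Unit].X, done: recv[Bool].select{ok: X, more: X, done: X}}, more: select{done: send[Bool].send[Int].end, ack: send[Bool].select{more: end, stop: end}}}

send[Bool] = recv[Bool]
  μX = μX  (μ self-dual)
    send[Unit] = recv[Unit]
      select{stop,more} = offer{stop,more}  (select→offer)
        case stop:
          offer{data,more,done} = select{data,more,done}  (external→internal)
            case data:
              send[Bool] = recv[Bool]
                offer{err,more,ok} = select{err,more,ok}  (external→internal)
                  case err:
                    X ↦ X
                  case more:
                    X ↦ X
                  case ok:
                    end ↦ end
            case more:
              recv[Str] = send[Str]
                send[Unit] = recv[Unit]
                  X ↦ X
            case done:
              send[Bool] = recv[Bool]
                offer{ok,more,done} = select{ok,more,done}  (external→internal)
                  case ok:
                    X ↦ X
                  case more:
                    X ↦ X
                  case done:
                    X ↦ X
        case more:
          offer{done,ack} = select{done,ack}  (external→internal)
            case done:
              recv[Bool] = send[Bool]
                recv[Int] = send[Int]
                  end ↦ end
            case ack:
              recv[Bool] = send[Bool]
                offer{more,stop} = select{more,stop}  (external→internal)
                  case more:
                    end ↦ end
                  case stop:
                    end ↦ end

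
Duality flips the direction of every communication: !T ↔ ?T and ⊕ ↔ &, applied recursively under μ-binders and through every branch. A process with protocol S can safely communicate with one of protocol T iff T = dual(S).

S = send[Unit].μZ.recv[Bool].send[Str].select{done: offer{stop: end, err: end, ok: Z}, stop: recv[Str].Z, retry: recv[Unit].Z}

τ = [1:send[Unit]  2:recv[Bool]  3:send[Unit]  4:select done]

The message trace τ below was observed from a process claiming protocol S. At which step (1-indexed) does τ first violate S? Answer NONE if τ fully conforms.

3

step 1: send[Unit]  ✓  cont: μZ.…
step 2: recv[Bool]  ✓  cont: send[Str].select{done: offer{stop: end, err: end, ok: μZ.…}, stop: recv[Str].μZ.…, retry: recv[Unit].μZ.…}
step 3: got send[Unit], protocol expects send[Str]  ✗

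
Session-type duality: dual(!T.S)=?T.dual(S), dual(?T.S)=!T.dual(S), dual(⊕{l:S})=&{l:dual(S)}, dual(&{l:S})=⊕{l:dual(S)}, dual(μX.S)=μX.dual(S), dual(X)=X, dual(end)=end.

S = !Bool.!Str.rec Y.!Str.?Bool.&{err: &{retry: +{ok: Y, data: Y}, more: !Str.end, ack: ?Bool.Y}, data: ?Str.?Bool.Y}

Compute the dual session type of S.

!Bool = ?Bool
  !Str = ?Str
    rec Y = rec Y  (rec unchanged)
      !Str = ?Str
        ?Bool = !Bool
          &{err,data} = +{err,data}  (offer→select)
            case err:
              &{retry,more,ack} = +{retry,more,ack}  (offer→select)
                case retry:
                  +{ok,data} = &{ok,data}  (⊕→&)
                    case ok:
                      Y ↦ Y
                    case data:
                      Y ↦ Y
                case more:
                  !Str = ?Str
                    end ↦ end
                case ack:
                  ?Bool = !Bool
                    Y ↦ Y
            case data:
              ?Str = !Str
                ?Bool = !Bool
                  Y ↦ Y

?Bool.?Str.rec Y.?Str.!Bool.+{err: +{retry: &{ok: Y, data: Y}, more: ?Str.end, ack: !Bool.Y}, data: !Str.!Bool.Y}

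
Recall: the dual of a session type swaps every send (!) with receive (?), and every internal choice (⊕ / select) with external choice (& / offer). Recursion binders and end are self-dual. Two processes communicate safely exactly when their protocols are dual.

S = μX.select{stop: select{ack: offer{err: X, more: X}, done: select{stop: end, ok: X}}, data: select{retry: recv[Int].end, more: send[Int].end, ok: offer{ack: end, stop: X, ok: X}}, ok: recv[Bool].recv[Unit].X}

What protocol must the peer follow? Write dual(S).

μX → μX  (rec unchanged)
  select{stop,data,ok} → offer{stop,data,ok}  (internal→external)
    [stop]
      select{ack,done} → offer{ack,done}  (internal→external)
        [ack]
          offer{err,more} → select{err,more}  (offer→select)
            [err]
              dual(X) = X
            [more]
              dual(X) = X
        [done]
          select{stop,ok} → offer{stop,ok}  (internal→external)
            [stop]
              dual(end) = end
            [ok]
              dual(X) = X
    [data]
      select{retry,more,ok} → offer{retry,more,ok}  (internal→external)
        [retry]
          recv[Int] → send[Int]
            dual(end) = end
        [more]
          send[Int] → recv[Int]
            dual(end) = end
        [ok]
          offer{ack,stop,ok} → select{ack,stop,ok}  (offer→select)
            [ack]
              dual(end) = end
            [stop]
              dual(X) = X
            [ok]
              dual(X) = X
    [ok]
      recv[Bool] → send[Bool]
        recv[Unit] → send[Unit]
          dual(X) = X

μX.offer{stop: offer{ack: select{err: X, more: X}, done: offer{stop: end, ok: X}}, data: offer{retry: send[Int].end, more: recv[Int].end, ok: select{ack: end, stop: X, ok: X}}, ok: send[Bool].send[Unit].X}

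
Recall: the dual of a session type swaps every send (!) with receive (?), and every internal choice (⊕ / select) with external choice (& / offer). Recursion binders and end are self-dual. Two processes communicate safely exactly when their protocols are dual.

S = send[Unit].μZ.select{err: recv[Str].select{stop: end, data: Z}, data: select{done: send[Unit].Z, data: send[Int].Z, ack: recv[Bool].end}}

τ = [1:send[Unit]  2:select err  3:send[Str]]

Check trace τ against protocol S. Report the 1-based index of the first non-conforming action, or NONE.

3

[1] send[Unit]  match  now at μZ.…
[2] select err  match  now at recv[Str].select{stop: end, data: μZ.…}
[3] got send[Str], protocol expects recv[Str]  ✗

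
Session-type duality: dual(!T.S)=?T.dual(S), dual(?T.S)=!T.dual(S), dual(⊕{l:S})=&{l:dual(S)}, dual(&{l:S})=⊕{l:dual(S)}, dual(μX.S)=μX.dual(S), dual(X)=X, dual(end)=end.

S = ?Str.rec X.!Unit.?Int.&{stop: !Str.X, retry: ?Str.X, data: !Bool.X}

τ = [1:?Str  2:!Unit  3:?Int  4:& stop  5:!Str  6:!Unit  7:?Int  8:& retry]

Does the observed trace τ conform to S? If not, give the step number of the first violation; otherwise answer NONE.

[1] ?Str  ✓  state: rec X.…
[2] !Unit  ✓  state: ?Int.&{stop: !Str.rec X.…, retry: ?Str.rec X.…, data: !Bool.rec X.…}
[3] ?Int  ✓  state: &{stop: !Str.rec X.…, retry: ?Str.rec X.…, data: !Bool.rec X.…}
[4] & stop  ✓  state: !Str.rec X.…
[5] !Str  ✓  state: rec X.…
[6] !Unit  ✓  state: ?Int.&{stop: !Str.rec X.…, retry: ?Str.rec X.…, data: !Bool.rec X.…}
[7] ?Int  ✓  state: &{stop: !Str.rec X.…, retry: ?Str.rec X.…, data: !Bool.rec X.…}
[8] & retry  ✓  state: ?Str.rec X.…
τ conforms to S (length 8)

NONE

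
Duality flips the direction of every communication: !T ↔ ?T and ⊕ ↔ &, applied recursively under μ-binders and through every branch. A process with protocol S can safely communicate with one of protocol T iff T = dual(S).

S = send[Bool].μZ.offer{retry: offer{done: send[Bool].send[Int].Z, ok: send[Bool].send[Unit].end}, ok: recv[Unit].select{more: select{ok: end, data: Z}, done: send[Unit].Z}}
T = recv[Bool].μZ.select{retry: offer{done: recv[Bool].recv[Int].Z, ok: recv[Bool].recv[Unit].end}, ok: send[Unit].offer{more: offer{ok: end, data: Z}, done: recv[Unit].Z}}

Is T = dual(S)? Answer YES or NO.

send[Bool] ‖ recv[Bool]  ok
  μZ ‖ μZ  ok (binder kept)
    offer{retry,ok} ‖ select{retry,ok}  ok labels match
      [retry]
        offer{done,ok} ‖ offer{done,ok}  ✗ choice polarity not flipped — not dual

NO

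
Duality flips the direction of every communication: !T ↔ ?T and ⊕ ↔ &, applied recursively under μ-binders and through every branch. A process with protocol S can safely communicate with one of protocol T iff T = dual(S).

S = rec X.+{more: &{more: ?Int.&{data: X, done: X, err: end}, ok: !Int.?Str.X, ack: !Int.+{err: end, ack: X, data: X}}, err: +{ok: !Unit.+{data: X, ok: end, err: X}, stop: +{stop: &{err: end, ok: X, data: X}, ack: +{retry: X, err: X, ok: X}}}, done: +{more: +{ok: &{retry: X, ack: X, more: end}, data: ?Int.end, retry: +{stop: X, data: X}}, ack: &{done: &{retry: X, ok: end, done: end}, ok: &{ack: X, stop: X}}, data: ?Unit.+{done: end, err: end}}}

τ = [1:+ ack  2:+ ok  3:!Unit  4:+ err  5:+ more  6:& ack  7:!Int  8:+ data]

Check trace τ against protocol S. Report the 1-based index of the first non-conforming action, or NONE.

1

@1 got + ack, protocol expects + more or + err or + done  ✗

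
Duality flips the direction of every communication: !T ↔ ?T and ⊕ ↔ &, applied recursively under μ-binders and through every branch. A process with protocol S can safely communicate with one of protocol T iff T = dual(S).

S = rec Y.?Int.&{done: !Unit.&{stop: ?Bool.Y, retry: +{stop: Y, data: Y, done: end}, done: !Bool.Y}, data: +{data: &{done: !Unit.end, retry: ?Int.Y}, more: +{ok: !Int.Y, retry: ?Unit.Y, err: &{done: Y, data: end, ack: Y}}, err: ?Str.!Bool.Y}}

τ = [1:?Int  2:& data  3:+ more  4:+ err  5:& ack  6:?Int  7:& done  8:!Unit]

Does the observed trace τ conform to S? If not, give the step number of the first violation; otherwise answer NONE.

NONE

step 1: ?Int  ✓  residual = &{done: !Unit.&{stop: ?Bool.rec Y.…, retry: +{stop: rec Y.…, data: rec Y.…, done: end}, done: !Bool.rec Y.…}, data: +{data: &{done: !Unit.end, retry: ?Int.rec Y.…}, more: +{ok: !Int.rec Y.…, retry: ?Unit.rec Y.…, err: &{done: rec Y.…, data: end, ack: rec Y.…}}, err: ?Str.!Bool.rec Y.…}}
step 2: & data  ✓  residual = +{data: &{done: !Unit.end, retry: ?Int.rec Y.…}, more: +{ok: !Int.rec Y.…, retry: ?Unit.rec Y.…, err: &{done: rec Y.…, data: end, ack: rec Y.…}}, err: ?Str.!Bool.rec Y.…}
step 3: + more  ✓  residual = +{ok: !Int.rec Y.…, retry: ?Unit.rec Y.…, err: &{done: rec Y.…, data: end, ack: rec Y.…}}
step 4: + err  ✓  residual = &{done: rec Y.…, data: end, ack: rec Y.…}
step 5: & ack  ✓  residual = rec Y.…
step 6: ?Int  ✓  residual = &{done: !Unit.&{stop: ?Bool.rec Y.…, retry: +{stop: rec Y.…, data: rec Y.…, done: end}, done: !Bool.rec Y.…}, data: +{data: &{done: !Unit.end, retry: ?Int.rec Y.…}, more: +{ok: !Int.rec Y.…, retry: ?Unit.rec Y.…, err: &{done: rec Y.…, data: end, ack: rec Y.…}}, err: ?Str.!Bool.rec Y.…}}
step 7: & done  ✓  residual = !Unit.&{stop: ?Bool.rec Y.…, retry: +{stop: rec Y.…, data: rec Y.…, done: end}, done: !Bool.rec Y.…}
step 8: !Unit  ✓  residual = &{stop: ?Bool.rec Y.…, retry: +{stop: rec Y.…, data: rec Y.…, done: end}, done: !Bool.rec Y.…}
all 8 steps conform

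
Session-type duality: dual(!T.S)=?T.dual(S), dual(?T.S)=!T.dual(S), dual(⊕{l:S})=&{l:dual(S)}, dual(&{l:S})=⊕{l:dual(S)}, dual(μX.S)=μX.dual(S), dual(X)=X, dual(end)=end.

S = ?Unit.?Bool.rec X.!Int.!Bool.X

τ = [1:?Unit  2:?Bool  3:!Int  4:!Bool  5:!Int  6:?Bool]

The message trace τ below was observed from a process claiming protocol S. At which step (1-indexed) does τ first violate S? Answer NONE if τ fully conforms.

step 1: ?Unit  ok  now at ?Bool.rec X.…
step 2: ?Bool  ok  now at rec X.…
step 3: !Int  ok  now at !Bool.rec X.…
step 4: !Bool  ok  now at rec X.…
step 5: !Int  ok  now at !Bool.rec X.…
step 6: got ?Bool, protocol expects !Bool  ✗

6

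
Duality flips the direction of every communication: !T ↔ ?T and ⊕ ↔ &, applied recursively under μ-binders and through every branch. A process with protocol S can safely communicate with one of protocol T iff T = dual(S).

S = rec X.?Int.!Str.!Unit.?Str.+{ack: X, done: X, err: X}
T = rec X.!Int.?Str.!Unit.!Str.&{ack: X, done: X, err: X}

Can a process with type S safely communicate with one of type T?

NO

rec X vs rec X  ✓ (μ self-dual)
  ?Int vs !Int  ✓
    !Str vs ?Str  ✓
      !Unit vs !Unit  ✗ same direction on both sides — not dual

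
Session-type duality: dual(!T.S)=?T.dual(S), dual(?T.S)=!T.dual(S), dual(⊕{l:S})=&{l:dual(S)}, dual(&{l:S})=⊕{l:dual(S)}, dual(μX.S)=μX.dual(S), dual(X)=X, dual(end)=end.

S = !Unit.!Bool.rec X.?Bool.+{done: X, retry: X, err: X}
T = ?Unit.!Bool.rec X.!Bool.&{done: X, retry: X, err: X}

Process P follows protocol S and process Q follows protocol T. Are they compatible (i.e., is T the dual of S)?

!Unit vs ?Unit  ok
  !Bool vs !Bool  ✗ same direction on both sides — not dual

NO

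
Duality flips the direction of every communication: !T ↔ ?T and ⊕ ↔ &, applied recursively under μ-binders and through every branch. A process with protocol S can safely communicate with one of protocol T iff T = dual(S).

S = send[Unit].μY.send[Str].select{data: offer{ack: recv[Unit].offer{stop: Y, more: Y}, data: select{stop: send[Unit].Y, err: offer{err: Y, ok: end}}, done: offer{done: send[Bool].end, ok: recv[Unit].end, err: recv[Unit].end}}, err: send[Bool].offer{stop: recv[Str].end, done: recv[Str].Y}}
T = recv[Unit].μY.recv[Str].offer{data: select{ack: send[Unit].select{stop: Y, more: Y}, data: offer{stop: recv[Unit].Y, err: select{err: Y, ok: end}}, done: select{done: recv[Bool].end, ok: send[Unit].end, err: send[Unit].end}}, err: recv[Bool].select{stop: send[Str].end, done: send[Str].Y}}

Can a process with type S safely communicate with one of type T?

send[Unit] vs recv[Unit]  ✓
  μY vs μY  ✓ (binder kept)
    send[Str] vs recv[Str]  ✓
      select{data,err} vs offer{data,err}  ✓ label sets agree
        case data:
          offer{ack,data,done} vs select{ack,data,done}  ✓ label sets agree
            case ack:
              recv[Unit] vs send[Unit]  ✓
                offer{stop,more} vs select{stop,more}  ✓ label sets agree
                  case stop:
                    Y vs Y  ✓
                  case more:
                    Y vs Y  ✓
            case data:
              select{stop,err} vs offer{stop,err}  ✓ label sets agree
                case stop:
                  send[Unit] vs recv[Unit]  ✓
                    Y vs Y  ✓
                case err:
                  offer{err,ok} vs select{err,ok}  ✓ label sets agree
                    case err:
                      Y vs Y  ✓
                    case ok:
                      end vs end  ✓
            case done:
              offer{done,ok,err} vs select{done,ok,err}  ✓ label sets agree
                case done:
                  send[Bool] vs recv[Bool]  ✓
                    end vs end  ✓
                case ok:
                  recv[Unit] vs send[Unit]  ✓
                    end vs end  ✓
                case err:
                  recv[Unit] vs send[Unit]  ✓
                    end vs end  ✓
        case err:
          send[Bool] vs recv[Bool]  ✓
            offer{stop,done} vs select{stop,done}  ✓ label sets agree
              case stop:
                recv[Str] vs send[Str]  ✓
                  end vs end  ✓
              case done:
                recv[Str] vs send[Str]  ✓
                  Y vs Y  ✓

YES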